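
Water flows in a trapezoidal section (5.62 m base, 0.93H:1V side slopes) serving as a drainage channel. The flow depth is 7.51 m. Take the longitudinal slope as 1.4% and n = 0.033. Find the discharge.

Q = 801 m³/s

With bottom width b = 5.62 m and side slope z = 0.93: A = (b + zy)y = (5.62 + 0.93×7.51)×7.51 = 94.66 m²; P = b + 2y√(1+z²) = 5.62 + 2×7.51×1.366 = 26.13 m.
Hydraulic radius R = A/P = 94.66/26.13 = 3.622 m.
Manning's equation: Q = (1/n) A R^(2/3) S^(1/2) = (1/0.033) × 94.66 × 3.622^(2/3) × 0.014^(1/2) = 801 m³/s.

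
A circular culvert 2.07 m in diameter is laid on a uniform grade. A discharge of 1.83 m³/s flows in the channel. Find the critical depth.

At critical depth, Q² T / (g A³) = 1, i.e. A³/T = Q²/g = 1.83²/9.81 = 0.3414.
Trying y = 0.556 m: A³/T = 0.2101 — short.
Trying y = 0.728 m: A³/T = 0.5968 — over.
Trying y = 0.63 m: A³/T = 0.3412 — ≈ 0.3414.

y_c = 0.63 m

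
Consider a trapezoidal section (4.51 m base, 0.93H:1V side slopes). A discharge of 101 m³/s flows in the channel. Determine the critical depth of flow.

y_c = 3 m

At critical depth, Q² T / (g A³) = 1, i.e. A³/T = Q²/g = 101²/9.81 = 1040.
Trying y = 3.84 m: A³/T = 2565 — over.
Trying y = 3 m: A³/T = 1041 — matches.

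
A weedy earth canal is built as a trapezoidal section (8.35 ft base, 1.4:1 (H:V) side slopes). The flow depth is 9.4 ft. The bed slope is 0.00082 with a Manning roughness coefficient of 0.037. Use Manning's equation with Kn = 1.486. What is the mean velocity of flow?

With bottom width b = 8.35 ft and side slope z = 1.4: A = (b + zy)y = (8.35 + 1.4×9.4)×9.4 = 202.2 ft²; P = b + 2y√(1+z²) = 8.35 + 2×9.4×1.72 = 40.69 ft.
Hydraulic radius R = A/P = 202.2/40.69 = 4.969 ft.
From Manning's equation, V = (1.486/n) R^(2/3) S^(1/2) = (1.486/0.037) × 4.969^(2/3) × 0.00082^(1/2) = 3.35 ft/s.

V = 3.35 ft/s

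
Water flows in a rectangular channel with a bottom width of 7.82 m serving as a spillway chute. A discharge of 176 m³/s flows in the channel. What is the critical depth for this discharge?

y_c = 3.72 m

For a rectangular channel, critical depth y_c = (q²/g)^(1/3) where q = Q/b = 176/7.82 = 22.51 m²/s.
So y_c = (22.51²/9.81)^(1/3) = 3.72 m.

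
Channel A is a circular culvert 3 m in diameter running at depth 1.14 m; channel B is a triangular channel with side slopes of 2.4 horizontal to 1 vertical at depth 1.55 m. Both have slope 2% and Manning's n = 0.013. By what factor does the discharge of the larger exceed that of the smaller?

Channel A: For a circular section of diameter D = 3 m at depth y = 1.14 m, the central angle is θ = 2 arccos(1 − 2y/D) = 2.657 rad. Then A = (D²/8)(θ − sin θ) = 2.465 m² and P = Dθ/2 = 3.985 m. Hydraulic radius R = A/P = 2.465/3.985 = 0.6185 m. Q_A = (1/0.013)·2.465·0.6185^(2/3)·√0.02 = 19.46 m³/s.
Channel B: For a triangular section with side slope z = 2.4: A = zy² = 2.4×1.55² = 5.766 m²; P = 2y√(1+z²) = 2×1.55×2.6 = 8.06 m. Hydraulic radius R = A/P = 5.766/8.06 = 0.7154 m. Q_B = (1/0.013)·5.766·0.7154^(2/3)·√0.02 = 50.17 m³/s.
The larger discharge is 50.17 m³/s and the smaller is 19.46 m³/s; the ratio is 2.58.

2.58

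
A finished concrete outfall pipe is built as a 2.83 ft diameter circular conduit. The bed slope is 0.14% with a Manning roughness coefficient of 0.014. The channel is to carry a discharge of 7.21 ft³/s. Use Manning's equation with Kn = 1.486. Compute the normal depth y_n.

y_n = 1.18 ft

Manning's equation rearranged: A R^(2/3) = nQ / (1.486·√S) = 0.014 × 7.21 / (1.486 × √0.0014) = 1.815.
Trying y = 0.922 ft: A R^(2/3) = 1.146 — short.
Trying y = 1.34 ft: A R^(2/3) = 2.274 — over.
Trying y = 1.18 ft: A R^(2/3) = 1.815 — close enough.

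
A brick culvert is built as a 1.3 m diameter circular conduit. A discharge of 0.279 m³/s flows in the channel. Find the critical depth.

y_c = 0.274 m

At critical depth, Q² T / (g A³) = 1, i.e. A³/T = Q²/g = 0.279²/9.81 = 0.007935.
Try y = 0.2 m: A³/T = 0.002316 — too small.
Try y = 0.304 m: A³/T = 0.01196 — too large.
Try y = 0.274 m: A³/T = 0.007969 — matches.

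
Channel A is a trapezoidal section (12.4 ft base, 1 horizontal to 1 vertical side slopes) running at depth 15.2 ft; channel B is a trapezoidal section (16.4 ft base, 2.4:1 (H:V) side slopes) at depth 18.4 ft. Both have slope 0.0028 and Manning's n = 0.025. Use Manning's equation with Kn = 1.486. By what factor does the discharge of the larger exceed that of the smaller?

3.18

Channel A: With bottom width b = 12.4 ft and side slope z = 1: A = (b + zy)y = (12.4 + 1×15.2)×15.2 = 419.5 ft²; P = b + 2y√(1+z²) = 12.4 + 2×15.2×1.414 = 55.39 ft. Hydraulic radius R = A/P = 419.5/55.39 = 7.574 ft. Q_A = (1.486/0.025)·419.5·7.574^(2/3)·√0.0028 = 5089 ft³/s.
Channel B: With bottom width b = 16.4 ft and side slope z = 2.4: A = (b + zy)y = (16.4 + 2.4×18.4)×18.4 = 1114 ft²; P = b + 2y√(1+z²) = 16.4 + 2×18.4×2.6 = 112.1 ft. Hydraulic radius R = A/P = 1114/112.1 = 9.942 ft. Q_B = (1.486/0.025)·1114·9.942^(2/3)·√0.0028 = 16200 ft³/s.
The larger discharge is 16200 ft³/s and the smaller is 5089 ft³/s; the ratio is 3.18.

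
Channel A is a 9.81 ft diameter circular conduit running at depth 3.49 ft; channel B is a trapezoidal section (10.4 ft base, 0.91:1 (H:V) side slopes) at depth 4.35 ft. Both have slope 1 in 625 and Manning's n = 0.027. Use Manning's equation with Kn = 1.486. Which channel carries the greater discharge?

Channel A: For a circular section of diameter D = 9.81 ft at depth y = 3.49 ft, the central angle is θ = 2 arccos(1 − 2y/D) = 2.556 rad. Then A = (D²/8)(θ − sin θ) = 24.11 ft² and P = Dθ/2 = 12.54 ft. Hydraulic radius R = A/P = 24.11/12.54 = 1.923 ft. Q_A = (1.486/0.027)·24.11·1.923^(2/3)·√0.0016 = 82.05 ft³/s.
Channel B: With bottom width b = 10.4 ft and side slope z = 0.91: A = (b + zy)y = (10.4 + 0.91×4.35)×4.35 = 62.46 ft²; P = b + 2y√(1+z²) = 10.4 + 2×4.35×1.352 = 22.16 ft. Hydraulic radius R = A/P = 62.46/22.16 = 2.818 ft. Q_B = (1.486/0.027)·62.46·2.818^(2/3)·√0.0016 = 274.3 ft³/s.
Q_A = 82.05 ft³/s vs Q_B = 274.3 ft³/s, so channel B carries more.

channel B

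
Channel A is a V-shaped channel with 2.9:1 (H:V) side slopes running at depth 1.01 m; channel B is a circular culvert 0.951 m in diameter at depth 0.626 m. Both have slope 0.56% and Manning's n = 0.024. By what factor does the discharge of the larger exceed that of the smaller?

8.61

Channel A: For a triangular section with side slope z = 2.9: A = zy² = 2.9×1.01² = 2.958 m²; P = 2y√(1+z²) = 2×1.01×3.068 = 6.196 m. Hydraulic radius R = A/P = 2.958/6.196 = 0.4774 m. Q_A = (1/0.024)·2.958·0.4774^(2/3)·√0.0056 = 5.634 m³/s.
Channel B: For a circular section of diameter D = 0.951 m at depth y = 0.626 m, the central angle is θ = 2 arccos(1 − 2y/D) = 3.786 rad. Then A = (D²/8)(θ − sin θ) = 0.4959 m² and P = Dθ/2 = 1.8 m. Hydraulic radius R = A/P = 0.4959/1.8 = 0.2755 m. Q_B = (1/0.024)·0.4959·0.2755^(2/3)·√0.0056 = 0.6546 m³/s.
The larger discharge is 5.634 m³/s and the smaller is 0.6546 m³/s; the ratio is 8.61.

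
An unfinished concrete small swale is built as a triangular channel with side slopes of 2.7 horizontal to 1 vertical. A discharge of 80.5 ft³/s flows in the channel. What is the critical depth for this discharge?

y_c = 2.23 ft

At critical depth, Q² T / (g A³) = 1, i.e. A³/T = Q²/g = 80.5²/32.2 = 201.2.
At y = 1.66 ft: A³/T = 45.94 — low.
At y = 2.44 ft: A³/T = 315.2 — high.
At y = 2.23 ft: A³/T = 201 — close enough.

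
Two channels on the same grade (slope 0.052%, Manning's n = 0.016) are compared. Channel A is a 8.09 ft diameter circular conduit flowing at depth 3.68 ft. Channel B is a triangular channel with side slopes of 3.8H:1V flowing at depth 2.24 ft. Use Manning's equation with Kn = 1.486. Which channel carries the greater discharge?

channel A

Channel A: For a circular section of diameter D = 8.09 ft at depth y = 3.68 ft, the central angle is θ = 2 arccos(1 − 2y/D) = 2.961 rad. Then A = (D²/8)(θ − sin θ) = 22.75 ft² and P = Dθ/2 = 11.98 ft. Hydraulic radius R = A/P = 22.75/11.98 = 1.9 ft. Q_A = (1.486/0.016)·22.75·1.9^(2/3)·√0.00052 = 73.91 ft³/s.
Channel B: For a triangular section with side slope z = 3.8: A = zy² = 3.8×2.24² = 19.07 ft²; P = 2y√(1+z²) = 2×2.24×3.929 = 17.6 ft. Hydraulic radius R = A/P = 19.07/17.6 = 1.083 ft. Q_B = (1.486/0.016)·19.07·1.083^(2/3)·√0.00052 = 42.59 ft³/s.
Q_A = 73.91 ft³/s vs Q_B = 42.59 ft³/s, so channel A carries more.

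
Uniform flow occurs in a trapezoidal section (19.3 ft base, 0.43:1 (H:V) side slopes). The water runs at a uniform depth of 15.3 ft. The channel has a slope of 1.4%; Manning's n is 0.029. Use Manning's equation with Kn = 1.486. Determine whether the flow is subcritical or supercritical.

With bottom width b = 19.3 ft and side slope z = 0.43: A = (b + zy)y = (19.3 + 0.43×15.3)×15.3 = 395.9 ft²; P = b + 2y√(1+z²) = 19.3 + 2×15.3×1.089 = 52.61 ft.
Hydraulic radius R = A/P = 395.9/52.61 = 7.526 ft.
V = (1.486/n) R^(2/3) √S = (1.486/0.029) × 7.526^(2/3) × √0.014 = 23.28 ft/s. Hydraulic depth D_h = A/T = 395.9/32.46 = 12.2 ft.
Froude number Fr = V/√(g·D_h) = 23.28/√(32.2×12.2) = 1.17, which is greater than 1, so the flow is supercritical.

supercritical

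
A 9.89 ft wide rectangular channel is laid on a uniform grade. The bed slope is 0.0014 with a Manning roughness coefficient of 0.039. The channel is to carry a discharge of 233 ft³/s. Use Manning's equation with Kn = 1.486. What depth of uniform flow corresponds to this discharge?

y_n = 7.88 ft

Manning's equation rearranged: A R^(2/3) = nQ / (1.486·√S) = 0.039 × 233 / (1.486 × √0.0014) = 163.4.
Trying y = 6.72 ft: A R^(2/3) = 133.6 — too small.
Trying y = 9.95 ft: A R^(2/3) = 218.3 — too large.
Trying y = 7.88 ft: A R^(2/3) = 163.5 — close enough.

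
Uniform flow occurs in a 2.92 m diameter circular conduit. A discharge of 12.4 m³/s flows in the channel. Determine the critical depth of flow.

y_c = 1.54 m

At critical depth, Q² T / (g A³) = 1, i.e. A³/T = Q²/g = 12.4²/9.81 = 15.67.
Trying y = 1.87 m: A³/T = 33.16 — over.
Trying y = 1.37 m: A³/T = 10.08 — short.
Trying y = 1.54 m: A³/T = 15.76 — close enough.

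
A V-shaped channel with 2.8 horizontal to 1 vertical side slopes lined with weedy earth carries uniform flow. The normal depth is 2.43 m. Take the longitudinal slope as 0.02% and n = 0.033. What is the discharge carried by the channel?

Q = 7.75 m³/s

For a triangular section with side slope z = 2.8: A = zy² = 2.8×2.43² = 16.53 m²; P = 2y√(1+z²) = 2×2.43×2.973 = 14.45 m.
Hydraulic radius R = A/P = 16.53/14.45 = 1.144 m.
Manning's equation: Q = (1/n) A R^(2/3) S^(1/2) = (1/0.033) × 16.53 × 1.144^(2/3) × 0.0002^(1/2) = 7.75 m³/s.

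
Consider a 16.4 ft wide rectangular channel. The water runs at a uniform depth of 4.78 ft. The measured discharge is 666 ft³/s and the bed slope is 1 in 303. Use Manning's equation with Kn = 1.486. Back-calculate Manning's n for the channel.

n = 0.021

Flow area A = b·y = 16.4 × 4.78 = 78.39 ft². Wetted perimeter P = b + 2y = 16.4 + 2×4.78 = 25.96 ft.
Hydraulic radius R = A/P = 78.39/25.96 = 3.02 ft.
Rearranging Manning's equation: n = (1.486/Q) A R^(2/3) S^(1/2) = (1.486/666) × 78.39 × 3.02^(2/3) × √0.0033 = 0.021.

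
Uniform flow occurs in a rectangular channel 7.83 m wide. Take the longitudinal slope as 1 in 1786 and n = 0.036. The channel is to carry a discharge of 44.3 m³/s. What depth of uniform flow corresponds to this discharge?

Manning's equation rearranged: A R^(2/3) = nQ / (1·√S) = 0.036 × 44.3 / (√0.0005599) = 67.4.
At y = 6.14 m: A R^(2/3) = 85.96 — over.
At y = 4.08 m: A R^(2/3) = 50.68 — short.
At y = 5.07 m: A R^(2/3) = 67.34 — ≈ 67.4.

y_n = 5.07 m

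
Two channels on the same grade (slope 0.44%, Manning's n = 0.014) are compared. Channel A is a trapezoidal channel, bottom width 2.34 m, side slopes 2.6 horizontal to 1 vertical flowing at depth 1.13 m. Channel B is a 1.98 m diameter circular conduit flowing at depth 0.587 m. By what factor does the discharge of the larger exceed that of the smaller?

12.6

Channel A: With bottom width b = 2.34 m and side slope z = 2.6: A = (b + zy)y = (2.34 + 2.6×1.13)×1.13 = 5.964 m²; P = b + 2y√(1+z²) = 2.34 + 2×1.13×2.786 = 8.636 m. Hydraulic radius R = A/P = 5.964/8.636 = 0.6906 m. Q_A = (1/0.014)·5.964·0.6906^(2/3)·√0.0044 = 22.08 m³/s.
Channel B: For a circular section of diameter D = 1.98 m at depth y = 0.587 m, the central angle is θ = 2 arccos(1 − 2y/D) = 2.303 rad. Then A = (D²/8)(θ − sin θ) = 0.7642 m² and P = Dθ/2 = 2.28 m. Hydraulic radius R = A/P = 0.7642/2.28 = 0.3352 m. Q_B = (1/0.014)·0.7642·0.3352^(2/3)·√0.0044 = 1.747 m³/s.
The larger discharge is 22.08 m³/s and the smaller is 1.747 m³/s; the ratio is 12.6.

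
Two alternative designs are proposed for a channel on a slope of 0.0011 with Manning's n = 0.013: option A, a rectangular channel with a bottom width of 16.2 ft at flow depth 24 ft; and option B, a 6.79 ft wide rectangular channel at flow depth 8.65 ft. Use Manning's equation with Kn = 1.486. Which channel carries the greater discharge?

Channel A: Flow area A = b·y = 16.2 × 24 = 388.8 ft². Wetted perimeter P = b + 2y = 16.2 + 2×24 = 64.2 ft. Hydraulic radius R = A/P = 388.8/64.2 = 6.056 ft. Q_A = (1.486/0.013)·388.8·6.056^(2/3)·√0.0011 = 4897 ft³/s.
Channel B: Flow area A = b·y = 6.79 × 8.65 = 58.73 ft². Wetted perimeter P = b + 2y = 6.79 + 2×8.65 = 24.09 ft. Hydraulic radius R = A/P = 58.73/24.09 = 2.438 ft. Q_B = (1.486/0.013)·58.73·2.438^(2/3)·√0.0011 = 403.4 ft³/s.
Q_A = 4897 ft³/s vs Q_B = 403.4 ft³/s, so channel A carries more.

channel A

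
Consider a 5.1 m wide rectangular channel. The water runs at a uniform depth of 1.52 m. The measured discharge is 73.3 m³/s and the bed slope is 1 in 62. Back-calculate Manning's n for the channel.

n = 0.013

Flow area A = b·y = 5.1 × 1.52 = 7.752 m². Wetted perimeter P = b + 2y = 5.1 + 2×1.52 = 8.14 m.
Hydraulic radius R = A/P = 7.752/8.14 = 0.9523 m.
Rearranging Manning's equation: n = (1/Q) A R^(2/3) S^(1/2) = (1/73.3) × 7.752 × 0.9523^(2/3) × √0.01613 = 0.013.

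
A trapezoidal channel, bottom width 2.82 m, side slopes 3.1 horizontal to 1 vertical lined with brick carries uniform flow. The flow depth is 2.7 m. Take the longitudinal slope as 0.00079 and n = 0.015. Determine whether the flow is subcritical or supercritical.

With bottom width b = 2.82 m and side slope z = 3.1: A = (b + zy)y = (2.82 + 3.1×2.7)×2.7 = 30.21 m²; P = b + 2y√(1+z²) = 2.82 + 2×2.7×3.257 = 20.41 m.
Hydraulic radius R = A/P = 30.21/20.41 = 1.48 m.
V = (1/n) R^(2/3) √S = (1/0.015) × 1.48^(2/3) × √0.00079 = 2.434 m/s. Hydraulic depth D_h = A/T = 30.21/19.56 = 1.545 m.
Froude number Fr = V/√(g·D_h) = 2.434/√(9.81×1.545) = 0.625, which is less than 1, so the flow is subcritical.

subcritical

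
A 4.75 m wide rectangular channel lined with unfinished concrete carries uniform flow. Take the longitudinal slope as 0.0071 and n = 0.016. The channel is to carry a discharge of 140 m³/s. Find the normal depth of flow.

y_n = 4.23 m

Manning's equation rearranged: A R^(2/3) = nQ / (1·√S) = 0.016 × 140 / (√0.0071) = 26.58.
Trying y = 3.3 m: A R^(2/3) = 19.44 — too small.
Trying y = 5.3 m: A R^(2/3) = 35.01 — too large.
Trying y = 4.23 m: A R^(2/3) = 26.57 — ≈ 26.58.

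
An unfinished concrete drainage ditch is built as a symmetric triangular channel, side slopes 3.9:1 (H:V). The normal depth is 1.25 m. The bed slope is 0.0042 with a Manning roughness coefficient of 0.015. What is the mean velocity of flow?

V = 3.09 m/s

For a triangular section with side slope z = 3.9: A = zy² = 3.9×1.25² = 6.094 m²; P = 2y√(1+z²) = 2×1.25×4.026 = 10.07 m.
Hydraulic radius R = A/P = 6.094/10.07 = 0.6054 m.
From Manning's equation, V = (1/n) R^(2/3) S^(1/2) = (1/0.015) × 0.6054^(2/3) × 0.0042^(1/2) = 3.09 m/s.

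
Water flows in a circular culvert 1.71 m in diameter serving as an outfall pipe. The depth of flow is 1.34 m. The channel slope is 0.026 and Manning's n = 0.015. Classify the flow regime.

For a circular section of diameter D = 1.71 m at depth y = 1.34 m, the central angle is θ = 2 arccos(1 − 2y/D) = 4.348 rad. Then A = (D²/8)(θ − sin θ) = 1.931 m² and P = Dθ/2 = 3.717 m.
Hydraulic radius R = A/P = 1.931/3.717 = 0.5194 m.
V = (1/n) R^(2/3) √S = (1/0.015) × 0.5194^(2/3) × √0.026 = 6.946 m/s. Hydraulic depth D_h = A/T = 1.931/1.408 = 1.371 m.
Froude number Fr = V/√(g·D_h) = 6.946/√(9.81×1.371) = 1.89, which is greater than 1, so the flow is supercritical.

supercritical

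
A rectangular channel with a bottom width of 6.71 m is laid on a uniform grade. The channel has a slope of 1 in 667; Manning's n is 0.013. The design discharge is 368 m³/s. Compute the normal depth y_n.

Manning's equation rearranged: A R^(2/3) = nQ / (1·√S) = 0.013 × 368 / (√0.001499) = 123.6.
Try y = 8.59 m: A R^(2/3) = 103.7 — low.
Try y = 12.2 m: A R^(2/3) = 156 — high.
Try y = 9.97 m: A R^(2/3) = 123.6 — close enough.

y_n = 9.97 m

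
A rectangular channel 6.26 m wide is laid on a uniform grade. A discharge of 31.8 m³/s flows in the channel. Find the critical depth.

y_c = 1.38 m

For a rectangular channel, critical depth y_c = (q²/g)^(1/3) where q = Q/b = 31.8/6.26 = 5.08 m²/s.
So y_c = (5.08²/9.81)^(1/3) = 1.38 m.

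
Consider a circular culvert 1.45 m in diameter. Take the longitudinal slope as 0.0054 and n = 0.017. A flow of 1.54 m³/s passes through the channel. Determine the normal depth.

y_n = 0.659 m

Manning's equation rearranged: A R^(2/3) = nQ / (1·√S) = 0.017 × 1.54 / (√0.0054) = 0.3563.
At y = 0.545 m: A R^(2/3) = 0.2522 — too small.
At y = 0.807 m: A R^(2/3) = 0.5012 — too large.
At y = 0.659 m: A R^(2/3) = 0.3559 — ≈ 0.3563.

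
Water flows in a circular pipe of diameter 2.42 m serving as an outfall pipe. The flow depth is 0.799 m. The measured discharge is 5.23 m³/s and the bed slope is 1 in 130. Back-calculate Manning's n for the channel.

n = 0.013

For a circular section of diameter D = 2.42 m at depth y = 0.799 m, the central angle is θ = 2 arccos(1 − 2y/D) = 2.448 rad. Then A = (D²/8)(θ − sin θ) = 1.325 m² and P = Dθ/2 = 2.963 m.
Hydraulic radius R = A/P = 1.325/2.963 = 0.4471 m.
Rearranging Manning's equation: n = (1/Q) A R^(2/3) S^(1/2) = (1/5.23) × 1.325 × 0.4471^(2/3) × √0.007692 = 0.013.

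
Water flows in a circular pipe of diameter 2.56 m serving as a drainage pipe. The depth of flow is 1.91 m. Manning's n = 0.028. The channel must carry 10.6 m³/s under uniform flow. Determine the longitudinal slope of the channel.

For a circular section of diameter D = 2.56 m at depth y = 1.91 m, the central angle is θ = 2 arccos(1 − 2y/D) = 4.171 rad. Then A = (D²/8)(θ − sin θ) = 4.119 m² and P = Dθ/2 = 5.339 m.
Hydraulic radius R = A/P = 4.119/5.339 = 0.7715 m.
From Manning's equation, S = [nQ / (1 A R^(2/3))]² = [0.028 × 10.6 / (1 × 4.119 × 0.7715^(2/3))]² = 0.00734.

S = 0.00734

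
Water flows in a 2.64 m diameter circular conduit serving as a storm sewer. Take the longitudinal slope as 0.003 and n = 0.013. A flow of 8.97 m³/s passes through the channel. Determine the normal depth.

y_n = 1.34 m

Manning's equation rearranged: A R^(2/3) = nQ / (1·√S) = 0.013 × 8.97 / (√0.003) = 2.129.
Try y = 1.14 m: A R^(2/3) = 1.606 — short.
Try y = 1.67 m: A R^(2/3) = 3.018 — over.
Try y = 1.34 m: A R^(2/3) = 2.128 — close enough.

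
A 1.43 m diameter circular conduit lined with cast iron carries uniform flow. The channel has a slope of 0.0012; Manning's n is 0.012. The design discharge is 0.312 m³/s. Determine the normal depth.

Manning's equation rearranged: A R^(2/3) = nQ / (1·√S) = 0.012 × 0.312 / (√0.0012) = 0.1081.
At y = 0.419 m: A R^(2/3) = 0.1513 — over.
At y = 0.272 m: A R^(2/3) = 0.06398 — short.
At y = 0.353 m: A R^(2/3) = 0.1081 — close enough.

y_n = 0.353 m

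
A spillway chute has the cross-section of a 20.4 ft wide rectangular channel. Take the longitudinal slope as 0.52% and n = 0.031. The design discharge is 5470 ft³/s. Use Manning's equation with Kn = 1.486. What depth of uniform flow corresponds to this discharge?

y_n = 21.4 ft

Manning's equation rearranged: A R^(2/3) = nQ / (1.486·√S) = 0.031 × 5470 / (1.486 × √0.0052) = 1582.
Try y = 18.5 ft: A R^(2/3) = 1325 — too small.
Try y = 21.4 ft: A R^(2/3) = 1583 — close enough.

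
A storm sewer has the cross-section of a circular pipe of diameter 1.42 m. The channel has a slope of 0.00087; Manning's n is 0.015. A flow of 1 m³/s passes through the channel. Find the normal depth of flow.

Manning's equation rearranged: A R^(2/3) = nQ / (1·√S) = 0.015 × 1 / (√0.00087) = 0.5085.
At y = 0.966 m: A R^(2/3) = 0.6399 — too large.
At y = 0.826 m: A R^(2/3) = 0.5085 — close enough.

y_n = 0.826 m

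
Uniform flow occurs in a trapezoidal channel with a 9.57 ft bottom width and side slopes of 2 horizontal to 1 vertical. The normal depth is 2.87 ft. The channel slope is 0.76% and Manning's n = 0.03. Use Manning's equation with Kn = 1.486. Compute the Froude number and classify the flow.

With bottom width b = 9.57 ft and side slope z = 2: A = (b + zy)y = (9.57 + 2×2.87)×2.87 = 43.94 ft²; P = b + 2y√(1+z²) = 9.57 + 2×2.87×2.236 = 22.41 ft.
Hydraulic radius R = A/P = 43.94/22.41 = 1.961 ft.
V = (1.486/n) R^(2/3) √S = (1.486/0.03) × 1.961^(2/3) × √0.0076 = 6.766 ft/s. Hydraulic depth D_h = A/T = 43.94/21.05 = 2.087 ft.
Froude number Fr = V/√(g·D_h) = 6.766/√(32.2×2.087) = 0.825, which is less than 1, so the flow is subcritical.

subcritical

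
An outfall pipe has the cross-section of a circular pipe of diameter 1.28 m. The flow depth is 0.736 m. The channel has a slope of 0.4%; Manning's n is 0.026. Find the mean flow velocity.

V = 1.2 m/s

For a circular section of diameter D = 1.28 m at depth y = 0.736 m, the central angle is θ = 2 arccos(1 − 2y/D) = 3.443 rad. Then A = (D²/8)(θ − sin θ) = 0.7658 m² and P = Dθ/2 = 2.203 m.
Hydraulic radius R = A/P = 0.7658/2.203 = 0.3476 m.
From Manning's equation, V = (1/n) R^(2/3) S^(1/2) = (1/0.026) × 0.3476^(2/3) × 0.004^(1/2) = 1.2 m/s.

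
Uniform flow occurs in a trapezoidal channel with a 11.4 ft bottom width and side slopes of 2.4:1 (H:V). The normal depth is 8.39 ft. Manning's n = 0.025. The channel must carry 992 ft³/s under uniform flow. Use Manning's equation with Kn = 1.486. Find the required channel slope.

S = 0.00049

With bottom width b = 11.4 ft and side slope z = 2.4: A = (b + zy)y = (11.4 + 2.4×8.39)×8.39 = 264.6 ft²; P = b + 2y√(1+z²) = 11.4 + 2×8.39×2.6 = 55.03 ft.
Hydraulic radius R = A/P = 264.6/55.03 = 4.808 ft.
From Manning's equation, S = [nQ / (1.486 A R^(2/3))]² = [0.025 × 992 / (1.486 × 264.6 × 4.808^(2/3))]² = 0.00049.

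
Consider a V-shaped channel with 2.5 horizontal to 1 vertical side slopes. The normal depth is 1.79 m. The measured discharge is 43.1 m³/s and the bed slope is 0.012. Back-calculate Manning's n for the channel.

n = 0.018

For a triangular section with side slope z = 2.5: A = zy² = 2.5×1.79² = 8.01 m²; P = 2y√(1+z²) = 2×1.79×2.693 = 9.639 m.
Hydraulic radius R = A/P = 8.01/9.639 = 0.831 m.
Rearranging Manning's equation: n = (1/Q) A R^(2/3) S^(1/2) = (1/43.1) × 8.01 × 0.831^(2/3) × √0.012 = 0.018.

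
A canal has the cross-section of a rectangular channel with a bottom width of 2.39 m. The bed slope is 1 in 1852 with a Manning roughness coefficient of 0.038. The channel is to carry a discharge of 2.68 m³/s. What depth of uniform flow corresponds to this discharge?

Manning's equation rearranged: A R^(2/3) = nQ / (1·√S) = 0.038 × 2.68 / (√0.00054) = 4.383.
Try y = 1.74 m: A R^(2/3) = 3.305 — short.
Try y = 2.59 m: A R^(2/3) = 5.413 — over.
Try y = 2.18 m: A R^(2/3) = 4.384 — matches.

y_n = 2.18 m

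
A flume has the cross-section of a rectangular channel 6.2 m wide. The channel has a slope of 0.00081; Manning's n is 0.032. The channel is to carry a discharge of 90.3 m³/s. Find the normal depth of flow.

y_n = 9.33 m

Manning's equation rearranged: A R^(2/3) = nQ / (1·√S) = 0.032 × 90.3 / (√0.00081) = 101.5.
Trying y = 6.56 m: A R^(2/3) = 66.81 — too small.
Trying y = 9.33 m: A R^(2/3) = 101.6 — ≈ 101.5.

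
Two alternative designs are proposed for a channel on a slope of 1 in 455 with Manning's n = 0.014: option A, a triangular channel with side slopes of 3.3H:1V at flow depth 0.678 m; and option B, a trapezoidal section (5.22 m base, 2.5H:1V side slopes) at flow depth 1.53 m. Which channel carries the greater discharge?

channel B

Channel A: For a triangular section with side slope z = 3.3: A = zy² = 3.3×0.678² = 1.517 m²; P = 2y√(1+z²) = 2×0.678×3.448 = 4.676 m. Hydraulic radius R = A/P = 1.517/4.676 = 0.3244 m. Q_A = (1/0.014)·1.517·0.3244^(2/3)·√0.002198 = 2.398 m³/s.
Channel B: With bottom width b = 5.22 m and side slope z = 2.5: A = (b + zy)y = (5.22 + 2.5×1.53)×1.53 = 13.84 m²; P = b + 2y√(1+z²) = 5.22 + 2×1.53×2.693 = 13.46 m. Hydraulic radius R = A/P = 13.84/13.46 = 1.028 m. Q_B = (1/0.014)·13.84·1.028^(2/3)·√0.002198 = 47.21 m³/s.
Q_A = 2.398 m³/s vs Q_B = 47.21 m³/s, so channel B carries more.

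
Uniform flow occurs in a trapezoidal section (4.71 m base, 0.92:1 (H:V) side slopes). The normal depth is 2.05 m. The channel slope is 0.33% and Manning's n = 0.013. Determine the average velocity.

With bottom width b = 4.71 m and side slope z = 0.92: A = (b + zy)y = (4.71 + 0.92×2.05)×2.05 = 13.52 m²; P = b + 2y√(1+z²) = 4.71 + 2×2.05×1.359 = 10.28 m.
Hydraulic radius R = A/P = 13.52/10.28 = 1.315 m.
From Manning's equation, V = (1/n) R^(2/3) S^(1/2) = (1/0.013) × 1.315^(2/3) × 0.0033^(1/2) = 5.3 m/s.

V = 5.3 m/s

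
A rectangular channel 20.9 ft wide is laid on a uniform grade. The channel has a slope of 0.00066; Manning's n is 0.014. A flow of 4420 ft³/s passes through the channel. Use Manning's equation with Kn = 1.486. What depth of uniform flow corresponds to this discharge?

Manning's equation rearranged: A R^(2/3) = nQ / (1.486·√S) = 0.014 × 4420 / (1.486 × √0.00066) = 1621.
Trying y = 17.7 ft: A R^(2/3) = 1298 — low.
Trying y = 21.2 ft: A R^(2/3) = 1621 — matches.

y_n = 21.2 ft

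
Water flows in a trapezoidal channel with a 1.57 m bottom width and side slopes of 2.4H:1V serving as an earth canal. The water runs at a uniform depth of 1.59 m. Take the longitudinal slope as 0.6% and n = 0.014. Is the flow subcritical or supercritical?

With bottom width b = 1.57 m and side slope z = 2.4: A = (b + zy)y = (1.57 + 2.4×1.59)×1.59 = 8.564 m²; P = b + 2y√(1+z²) = 1.57 + 2×1.59×2.6 = 9.838 m.
Hydraulic radius R = A/P = 8.564/9.838 = 0.8705 m.
V = (1/n) R^(2/3) √S = (1/0.014) × 0.8705^(2/3) × √0.006 = 5.044 m/s. Hydraulic depth D_h = A/T = 8.564/9.202 = 0.9306 m.
Froude number Fr = V/√(g·D_h) = 5.044/√(9.81×0.9306) = 1.67, which is greater than 1, so the flow is supercritical.

supercritical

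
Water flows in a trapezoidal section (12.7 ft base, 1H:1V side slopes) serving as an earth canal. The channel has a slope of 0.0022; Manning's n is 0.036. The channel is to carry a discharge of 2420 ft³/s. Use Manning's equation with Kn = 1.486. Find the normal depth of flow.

y_n = 13.3 ft

Manning's equation rearranged: A R^(2/3) = nQ / (1.486·√S) = 0.036 × 2420 / (1.486 × √0.0022) = 1250.
Try y = 11.8 ft: A R^(2/3) = 983.5 — short.
Try y = 15.6 ft: A R^(2/3) = 1732 — over.
Try y = 13.3 ft: A R^(2/3) = 1250 — close enough.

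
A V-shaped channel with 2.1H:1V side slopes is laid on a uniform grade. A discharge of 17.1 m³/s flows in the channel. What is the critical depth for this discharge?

At critical depth, Q² T / (g A³) = 1, i.e. A³/T = Q²/g = 17.1²/9.81 = 29.81.
Trying y = 1.15 m: A³/T = 4.435 — low.
Trying y = 1.96 m: A³/T = 63.78 — high.
Trying y = 1.68 m: A³/T = 29.51 — matches.

y_c = 1.68 m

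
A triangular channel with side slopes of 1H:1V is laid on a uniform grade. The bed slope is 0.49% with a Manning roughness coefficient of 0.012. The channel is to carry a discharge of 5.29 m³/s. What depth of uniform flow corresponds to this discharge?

Manning's equation rearranged: A R^(2/3) = nQ / (1·√S) = 0.012 × 5.29 / (√0.0049) = 0.9069.
At y = 1.06 m: A R^(2/3) = 0.5841 — short.
At y = 1.38 m: A R^(2/3) = 1.18 — over.
At y = 1.25 m: A R^(2/3) = 0.9066 — close enough.

y_n = 1.25 m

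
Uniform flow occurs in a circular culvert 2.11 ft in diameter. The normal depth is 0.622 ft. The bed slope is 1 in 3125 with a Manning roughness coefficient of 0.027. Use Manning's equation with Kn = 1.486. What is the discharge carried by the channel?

Q = 0.425 ft³/s

For a circular section of diameter D = 2.11 ft at depth y = 0.622 ft, the central angle is θ = 2 arccos(1 − 2y/D) = 2.296 rad. Then A = (D²/8)(θ − sin θ) = 0.861 ft² and P = Dθ/2 = 2.422 ft.
Hydraulic radius R = A/P = 0.861/2.422 = 0.3555 ft.
Manning's equation: Q = (1.486/n) A R^(2/3) S^(1/2) = (1.486/0.027) × 0.861 × 0.3555^(2/3) × 0.00032^(1/2) = 0.425 ft³/s.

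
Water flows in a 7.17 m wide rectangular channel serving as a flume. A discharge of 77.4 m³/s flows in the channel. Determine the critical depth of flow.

For a rectangular channel, critical depth y_c = (q²/g)^(1/3) where q = Q/b = 77.4/7.17 = 10.79 m²/s.
So y_c = (10.79²/9.81)^(1/3) = 2.28 m.

y_c = 2.28 m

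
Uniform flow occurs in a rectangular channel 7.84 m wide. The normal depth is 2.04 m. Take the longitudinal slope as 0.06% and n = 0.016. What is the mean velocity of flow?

V = 1.86 m/s

Flow area A = b·y = 7.84 × 2.04 = 15.99 m². Wetted perimeter P = b + 2y = 7.84 + 2×2.04 = 11.92 m.
Hydraulic radius R = A/P = 15.99/11.92 = 1.342 m.
From Manning's equation, V = (1/n) R^(2/3) S^(1/2) = (1/0.016) × 1.342^(2/3) × 0.0006^(1/2) = 1.86 m/s.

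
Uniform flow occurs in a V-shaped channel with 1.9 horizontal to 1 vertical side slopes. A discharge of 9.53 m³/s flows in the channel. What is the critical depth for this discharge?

y_c = 1.39 m

At critical depth, Q² T / (g A³) = 1, i.e. A³/T = Q²/g = 9.53²/9.81 = 9.258.
Trying y = 1.66 m: A³/T = 22.75 — too large.
Trying y = 1.39 m: A³/T = 9.366 — close enough.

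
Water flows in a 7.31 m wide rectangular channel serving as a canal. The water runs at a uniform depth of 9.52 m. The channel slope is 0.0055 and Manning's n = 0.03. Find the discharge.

Flow area A = b·y = 7.31 × 9.52 = 69.59 m². Wetted perimeter P = b + 2y = 7.31 + 2×9.52 = 26.35 m.
Hydraulic radius R = A/P = 69.59/26.35 = 2.641 m.
Manning's equation: Q = (1/n) A R^(2/3) S^(1/2) = (1/0.03) × 69.59 × 2.641^(2/3) × 0.0055^(1/2) = 329 m³/s.

Q = 329 m³/s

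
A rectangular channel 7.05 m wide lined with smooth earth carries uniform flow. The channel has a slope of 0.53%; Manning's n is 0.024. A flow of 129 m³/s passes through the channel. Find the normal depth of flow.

Manning's equation rearranged: A R^(2/3) = nQ / (1·√S) = 0.024 × 129 / (√0.0053) = 42.53.
Try y = 4.39 m: A R^(2/3) = 48.39 — over.
Try y = 3.37 m: A R^(2/3) = 34.14 — short.
Try y = 3.98 m: A R^(2/3) = 42.58 — matches.

y_n = 3.98 m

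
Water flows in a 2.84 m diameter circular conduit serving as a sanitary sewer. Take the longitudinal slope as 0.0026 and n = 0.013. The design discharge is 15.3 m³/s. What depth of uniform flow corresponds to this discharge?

y_n = 1.88 m

Manning's equation rearranged: A R^(2/3) = nQ / (1·√S) = 0.013 × 15.3 / (√0.0026) = 3.901.
Trying y = 2.31 m: A R^(2/3) = 5.007 — over.
Trying y = 1.88 m: A R^(2/3) = 3.913 — close enough.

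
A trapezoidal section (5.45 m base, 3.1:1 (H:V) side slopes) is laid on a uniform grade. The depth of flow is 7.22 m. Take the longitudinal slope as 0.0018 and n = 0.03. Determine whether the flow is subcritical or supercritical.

With bottom width b = 5.45 m and side slope z = 3.1: A = (b + zy)y = (5.45 + 3.1×7.22)×7.22 = 200.9 m²; P = b + 2y√(1+z²) = 5.45 + 2×7.22×3.257 = 52.49 m.
Hydraulic radius R = A/P = 200.9/52.49 = 3.829 m.
V = (1/n) R^(2/3) √S = (1/0.03) × 3.829^(2/3) × √0.0018 = 3.461 m/s. Hydraulic depth D_h = A/T = 200.9/50.21 = 4.002 m.
Froude number Fr = V/√(g·D_h) = 3.461/√(9.81×4.002) = 0.552, which is less than 1, so the flow is subcritical.

subcritical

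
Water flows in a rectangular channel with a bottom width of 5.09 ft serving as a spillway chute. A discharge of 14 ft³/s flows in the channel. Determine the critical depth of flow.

For a rectangular channel, critical depth y_c = (q²/g)^(1/3) where q = Q/b = 14/5.09 = 2.75 ft²/s.
So y_c = (2.75²/32.2)^(1/3) = 0.617 ft.

y_c = 0.617 ft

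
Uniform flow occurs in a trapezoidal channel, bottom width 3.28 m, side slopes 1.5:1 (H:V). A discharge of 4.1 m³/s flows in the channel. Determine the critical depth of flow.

At critical depth, Q² T / (g A³) = 1, i.e. A³/T = Q²/g = 4.1²/9.81 = 1.714.
Trying y = 0.395 m: A³/T = 0.8016 — too small.
Trying y = 0.5 m: A³/T = 1.712 — ≈ 1.714.

y_c = 0.5 m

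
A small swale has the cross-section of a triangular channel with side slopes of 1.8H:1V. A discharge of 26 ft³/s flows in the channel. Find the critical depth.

At critical depth, Q² T / (g A³) = 1, i.e. A³/T = Q²/g = 26²/32.2 = 20.99.
Try y = 1.38 ft: A³/T = 8.108 — short.
Try y = 1.97 ft: A³/T = 48.07 — over.
Try y = 1.67 ft: A³/T = 21.04 — close enough.

y_c = 1.67 ft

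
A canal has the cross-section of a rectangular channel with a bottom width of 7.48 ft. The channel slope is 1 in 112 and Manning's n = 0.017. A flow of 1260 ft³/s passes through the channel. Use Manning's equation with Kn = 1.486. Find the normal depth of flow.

Manning's equation rearranged: A R^(2/3) = nQ / (1.486·√S) = 0.017 × 1260 / (1.486 × √0.008929) = 152.5.
Try y = 7.94 ft: A R^(2/3) = 110.6 — short.
Try y = 11.8 ft: A R^(2/3) = 177 — over.
Try y = 10.4 ft: A R^(2/3) = 152.7 — ≈ 152.5.

y_n = 10.4 ft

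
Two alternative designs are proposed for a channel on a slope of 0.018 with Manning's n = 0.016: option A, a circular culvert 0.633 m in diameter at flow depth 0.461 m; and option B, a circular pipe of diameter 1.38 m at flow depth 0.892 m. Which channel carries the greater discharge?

Channel A: For a circular section of diameter D = 0.633 m at depth y = 0.461 m, the central angle is θ = 2 arccos(1 − 2y/D) = 4.09 rad. Then A = (D²/8)(θ − sin θ) = 0.2455 m² and P = Dθ/2 = 1.294 m. Hydraulic radius R = A/P = 0.2455/1.294 = 0.1897 m. Q_A = (1/0.016)·0.2455·0.1897^(2/3)·√0.018 = 0.6797 m³/s.
Channel B: For a circular section of diameter D = 1.38 m at depth y = 0.892 m, the central angle is θ = 2 arccos(1 − 2y/D) = 3.736 rad. Then A = (D²/8)(θ − sin θ) = 1.023 m² and P = Dθ/2 = 2.578 m. Hydraulic radius R = A/P = 1.023/2.578 = 0.3967 m. Q_B = (1/0.016)·1.023·0.3967^(2/3)·√0.018 = 4.629 m³/s.
Q_A = 0.6797 m³/s vs Q_B = 4.629 m³/s, so channel B carries more.

channel B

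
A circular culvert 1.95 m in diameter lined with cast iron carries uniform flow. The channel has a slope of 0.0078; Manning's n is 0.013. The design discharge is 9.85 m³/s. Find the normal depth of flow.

Manning's equation rearranged: A R^(2/3) = nQ / (1·√S) = 0.013 × 9.85 / (√0.0078) = 1.45.
At y = 1.57 m: A R^(2/3) = 1.819 — high.
At y = 1 m: A R^(2/3) = 0.9653 — low.
At y = 1.3 m: A R^(2/3) = 1.45 — matches.

y_n = 1.3 m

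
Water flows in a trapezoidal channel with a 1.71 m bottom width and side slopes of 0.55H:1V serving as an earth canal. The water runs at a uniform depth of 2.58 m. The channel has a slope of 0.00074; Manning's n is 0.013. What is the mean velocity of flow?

V = 2.18 m/s

With bottom width b = 1.71 m and side slope z = 0.55: A = (b + zy)y = (1.71 + 0.55×2.58)×2.58 = 8.073 m²; P = b + 2y√(1+z²) = 1.71 + 2×2.58×1.141 = 7.599 m.
Hydraulic radius R = A/P = 8.073/7.599 = 1.062 m.
From Manning's equation, V = (1/n) R^(2/3) S^(1/2) = (1/0.013) × 1.062^(2/3) × 0.00074^(1/2) = 2.18 m/s.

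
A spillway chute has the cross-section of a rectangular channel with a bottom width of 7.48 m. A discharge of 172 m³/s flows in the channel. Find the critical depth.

y_c = 3.78 m

For a rectangular channel, critical depth y_c = (q²/g)^(1/3) where q = Q/b = 172/7.48 = 22.99 m²/s.
So y_c = (22.99²/9.81)^(1/3) = 3.78 m.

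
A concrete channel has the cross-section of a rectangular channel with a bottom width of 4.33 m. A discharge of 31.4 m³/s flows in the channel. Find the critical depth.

For a rectangular channel, critical depth y_c = (q²/g)^(1/3) where q = Q/b = 31.4/4.33 = 7.252 m²/s.
So y_c = (7.252²/9.81)^(1/3) = 1.75 m.

y_c = 1.75 m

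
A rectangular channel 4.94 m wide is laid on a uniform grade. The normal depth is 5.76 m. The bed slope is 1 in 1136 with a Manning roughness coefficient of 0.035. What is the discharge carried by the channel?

Q = 34.7 m³/s

Flow area A = b·y = 4.94 × 5.76 = 28.45 m². Wetted perimeter P = b + 2y = 4.94 + 2×5.76 = 16.46 m.
Hydraulic radius R = A/P = 28.45/16.46 = 1.729 m.
Manning's equation: Q = (1/n) A R^(2/3) S^(1/2) = (1/0.035) × 28.45 × 1.729^(2/3) × 0.0008803^(1/2) = 34.7 m³/s.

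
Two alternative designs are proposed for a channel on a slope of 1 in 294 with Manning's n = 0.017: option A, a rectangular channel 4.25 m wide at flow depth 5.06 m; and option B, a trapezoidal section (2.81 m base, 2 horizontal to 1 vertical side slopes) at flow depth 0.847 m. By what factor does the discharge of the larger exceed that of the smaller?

Channel A: Flow area A = b·y = 4.25 × 5.06 = 21.5 m². Wetted perimeter P = b + 2y = 4.25 + 2×5.06 = 14.37 m. Hydraulic radius R = A/P = 21.5/14.37 = 1.497 m. Q_A = (1/0.017)·21.5·1.497^(2/3)·√0.003401 = 96.52 m³/s.
Channel B: With bottom width b = 2.81 m and side slope z = 2: A = (b + zy)y = (2.81 + 2×0.847)×0.847 = 3.815 m²; P = b + 2y√(1+z²) = 2.81 + 2×0.847×2.236 = 6.598 m. Hydraulic radius R = A/P = 3.815/6.598 = 0.5782 m. Q_B = (1/0.017)·3.815·0.5782^(2/3)·√0.003401 = 9.083 m³/s.
The larger discharge is 96.52 m³/s and the smaller is 9.083 m³/s; the ratio is 10.6.

10.6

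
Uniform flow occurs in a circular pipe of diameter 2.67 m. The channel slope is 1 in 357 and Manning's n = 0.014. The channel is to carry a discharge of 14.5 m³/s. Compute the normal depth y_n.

Manning's equation rearranged: A R^(2/3) = nQ / (1·√S) = 0.014 × 14.5 / (√0.002801) = 3.836.
Try y = 1.42 m: A R^(2/3) = 2.371 — low.
Try y = 2.15 m: A R^(2/3) = 4.207 — high.
Try y = 1.97 m: A R^(2/3) = 3.825 — close enough.

y_n = 1.97 m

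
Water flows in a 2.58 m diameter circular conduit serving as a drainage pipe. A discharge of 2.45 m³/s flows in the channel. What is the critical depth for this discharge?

At critical depth, Q² T / (g A³) = 1, i.e. A³/T = Q²/g = 2.45²/9.81 = 0.6119.
Try y = 0.758 m: A³/T = 0.8951 — high.
Try y = 0.687 m: A³/T = 0.6109 — ≈ 0.6119.

y_c = 0.687 m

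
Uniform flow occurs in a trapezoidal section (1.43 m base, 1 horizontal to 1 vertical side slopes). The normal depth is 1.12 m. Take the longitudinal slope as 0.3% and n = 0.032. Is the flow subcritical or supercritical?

With bottom width b = 1.43 m and side slope z = 1: A = (b + zy)y = (1.43 + 1×1.12)×1.12 = 2.856 m²; P = b + 2y√(1+z²) = 1.43 + 2×1.12×1.414 = 4.598 m.
Hydraulic radius R = A/P = 2.856/4.598 = 0.6212 m.
V = (1/n) R^(2/3) √S = (1/0.032) × 0.6212^(2/3) × √0.003 = 1.246 m/s. Hydraulic depth D_h = A/T = 2.856/3.67 = 0.7782 m.
Froude number Fr = V/√(g·D_h) = 1.246/√(9.81×0.7782) = 0.451, which is less than 1, so the flow is subcritical.

subcritical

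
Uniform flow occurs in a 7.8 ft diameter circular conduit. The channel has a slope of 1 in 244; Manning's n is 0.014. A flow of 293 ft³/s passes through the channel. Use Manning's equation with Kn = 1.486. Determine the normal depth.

y_n = 4.26 ft

Manning's equation rearranged: A R^(2/3) = nQ / (1.486·√S) = 0.014 × 293 / (1.486 × √0.004098) = 43.12.
At y = 5.15 ft: A R^(2/3) = 57.68 — high.
At y = 2.98 ft: A R^(2/3) = 23.1 — low.
At y = 4.26 ft: A R^(2/3) = 43.19 — matches.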